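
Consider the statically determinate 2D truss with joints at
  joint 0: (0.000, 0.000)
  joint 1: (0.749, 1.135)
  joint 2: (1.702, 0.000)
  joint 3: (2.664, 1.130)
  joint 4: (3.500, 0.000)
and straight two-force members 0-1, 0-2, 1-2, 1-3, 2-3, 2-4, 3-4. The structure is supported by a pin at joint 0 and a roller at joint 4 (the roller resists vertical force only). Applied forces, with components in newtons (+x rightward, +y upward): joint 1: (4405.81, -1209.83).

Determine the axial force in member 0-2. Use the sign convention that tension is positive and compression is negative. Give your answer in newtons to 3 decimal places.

4090.494

N=5 nodes, M=7 members, R=3 reactions → 2N=10, M+R=10
member 0 (0-1): L=1.3599, (cx,cy)=(0.5508,0.8346)
member 1 (0-2): L=1.7020, (cx,cy)=(1.0000,0.0000)
member 2 (1-2): L=1.4820, (cx,cy)=(0.6430,-0.7658)
member 3 (1-3): L=1.9150, (cx,cy)=(1.0000,-0.0026)
member 4 (2-3): L=1.4840, (cx,cy)=(0.6482,0.7614)
member 5 (2-4): L=1.7980, (cx,cy)=(1.0000,0.0000)
member 6 (3-4): L=1.4056, (cx,cy)=(0.5948,-0.8039)
solve A·x = −loads:
  F[0-1] = +572.4780 N (tension)
  F[0-2] = +4090.4943 N (tension)
  F[1-2] = -2194.5238 N (compression)
  F[1-3] = -2679.3504 N (compression)
  F[2-3] = +2207.1976 N (tension)
  F[2-4] = +1248.5585 N (tension)
  F[3-4] = -2099.2960 N (compression)
  Rx@0 = -4405.8100 N
  Ry@0 = -477.8149 N
  Ry@4 = +1687.6449 N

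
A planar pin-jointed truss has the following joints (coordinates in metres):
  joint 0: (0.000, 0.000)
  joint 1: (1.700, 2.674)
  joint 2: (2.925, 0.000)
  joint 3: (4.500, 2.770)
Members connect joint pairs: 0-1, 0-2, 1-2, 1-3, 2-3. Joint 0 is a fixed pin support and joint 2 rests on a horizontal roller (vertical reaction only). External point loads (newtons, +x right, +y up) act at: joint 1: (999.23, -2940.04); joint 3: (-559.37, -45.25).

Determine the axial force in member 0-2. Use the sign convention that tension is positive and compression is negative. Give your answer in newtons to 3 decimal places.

N=4 nodes, M=5 members, R=3 reactions → 2N=8, M+R=8
member 0 (0-1): L=3.1686, (cx,cy)=(0.5365,0.8439)
member 1 (0-2): L=2.9250, (cx,cy)=(1.0000,0.0000)
member 2 (1-2): L=2.9412, (cx,cy)=(0.4165,-0.9091)
member 3 (1-3): L=2.8016, (cx,cy)=(0.9994,0.0343)
member 4 (2-3): L=3.1865, (cx,cy)=(0.4943,0.8693)
solve A·x = −loads:
  F[0-1] = -975.4498 N (compression)
  F[0-2] = +963.1965 N (tension)
  F[1-2] = -2348.9482 N (compression)
  F[1-3] = -544.5710 N (compression)
  F[2-3] = -30.5877 N (compression)
  Rx@0 = -439.8600 N
  Ry@0 = +823.1775 N
  Ry@2 = +2162.1125 N

963.196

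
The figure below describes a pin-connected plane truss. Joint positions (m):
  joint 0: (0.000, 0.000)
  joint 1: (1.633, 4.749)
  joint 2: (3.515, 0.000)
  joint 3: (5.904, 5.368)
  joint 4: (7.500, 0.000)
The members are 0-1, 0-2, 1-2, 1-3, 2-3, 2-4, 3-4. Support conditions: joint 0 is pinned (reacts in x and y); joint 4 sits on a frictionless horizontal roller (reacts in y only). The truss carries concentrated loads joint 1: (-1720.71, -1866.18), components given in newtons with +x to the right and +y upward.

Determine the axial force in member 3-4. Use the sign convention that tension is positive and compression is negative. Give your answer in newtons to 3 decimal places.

712.782

N=5 nodes, M=7 members, R=3 reactions → 2N=10, M+R=10
member 0 (0-1): L=5.0219, (cx,cy)=(0.3252,0.9457)
member 1 (0-2): L=3.5150, (cx,cy)=(1.0000,0.0000)
member 2 (1-2): L=5.1083, (cx,cy)=(0.3684,-0.9297)
member 3 (1-3): L=4.3156, (cx,cy)=(0.9897,0.1434)
member 4 (2-3): L=5.8756, (cx,cy)=(0.4066,0.9136)
member 5 (2-4): L=3.9850, (cx,cy)=(1.0000,0.0000)
member 6 (3-4): L=5.6002, (cx,cy)=(0.2850,-0.9585)
solve A·x = −loads:
  F[0-1] = -2695.9160 N (compression)
  F[0-2] = -844.0672 N (compression)
  F[1-2] = +819.4406 N (tension)
  F[1-3] = +547.8345 N (tension)
  F[2-3] = -833.8382 N (compression)
  F[2-4] = -203.1344 N (compression)
  F[3-4] = +712.7823 N (tension)
  Rx@0 = +1720.7100 N
  Ry@0 = +2549.4040 N
  Ry@4 = -683.2240 N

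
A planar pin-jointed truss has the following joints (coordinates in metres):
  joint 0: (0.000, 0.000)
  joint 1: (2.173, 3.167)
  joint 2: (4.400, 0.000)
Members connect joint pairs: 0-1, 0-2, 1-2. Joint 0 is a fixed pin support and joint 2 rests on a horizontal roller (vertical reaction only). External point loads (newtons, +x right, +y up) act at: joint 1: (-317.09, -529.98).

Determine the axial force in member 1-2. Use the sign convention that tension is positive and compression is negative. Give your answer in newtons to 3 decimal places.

N=3 nodes, M=3 members, R=3 reactions → 2N=6, M+R=6
member 0 (0-1): L=3.8408, (cx,cy)=(0.5658,0.8246)
member 1 (0-2): L=4.4000, (cx,cy)=(1.0000,0.0000)
member 2 (1-2): L=3.8716, (cx,cy)=(0.5752,-0.8180)
solve A·x = −loads:
  F[0-1] = -602.1047 N (compression)
  F[0-2] = +23.5604 N (tension)
  F[1-2] = -40.9596 N (compression)
  Rx@0 = +317.0900 N
  Ry@0 = +496.4749 N
  Ry@2 = +33.5051 N

-40.960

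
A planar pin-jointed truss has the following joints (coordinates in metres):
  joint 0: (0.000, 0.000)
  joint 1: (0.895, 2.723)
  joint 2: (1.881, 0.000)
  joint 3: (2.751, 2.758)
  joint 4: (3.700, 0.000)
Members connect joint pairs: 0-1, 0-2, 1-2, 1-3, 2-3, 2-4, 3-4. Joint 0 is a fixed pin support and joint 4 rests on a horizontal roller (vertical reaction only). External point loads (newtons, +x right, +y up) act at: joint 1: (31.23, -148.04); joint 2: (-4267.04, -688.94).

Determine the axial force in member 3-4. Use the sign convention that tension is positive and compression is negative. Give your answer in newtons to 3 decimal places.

-432.573

N=5 nodes, M=7 members, R=3 reactions → 2N=10, M+R=10
member 0 (0-1): L=2.8663, (cx,cy)=(0.3122,0.9500)
member 1 (0-2): L=1.8810, (cx,cy)=(1.0000,0.0000)
member 2 (1-2): L=2.8960, (cx,cy)=(0.3405,-0.9403)
member 3 (1-3): L=1.8563, (cx,cy)=(0.9998,0.0189)
member 4 (2-3): L=2.8920, (cx,cy)=(0.3008,0.9537)
member 5 (2-4): L=1.8190, (cx,cy)=(1.0000,0.0000)
member 6 (3-4): L=2.9167, (cx,cy)=(0.3254,-0.9456)
solve A·x = −loads:
  F[0-1] = -450.4676 N (compression)
  F[0-2] = -4095.1525 N (compression)
  F[1-2] = +292.2467 N (tension)
  F[1-3] = -271.4362 N (compression)
  F[2-3] = +434.2701 N (tension)
  F[2-4] = +140.7450 N (tension)
  F[3-4] = -432.5727 N (compression)
  Rx@0 = +4235.8100 N
  Ry@0 = +427.9445 N
  Ry@4 = +409.0355 N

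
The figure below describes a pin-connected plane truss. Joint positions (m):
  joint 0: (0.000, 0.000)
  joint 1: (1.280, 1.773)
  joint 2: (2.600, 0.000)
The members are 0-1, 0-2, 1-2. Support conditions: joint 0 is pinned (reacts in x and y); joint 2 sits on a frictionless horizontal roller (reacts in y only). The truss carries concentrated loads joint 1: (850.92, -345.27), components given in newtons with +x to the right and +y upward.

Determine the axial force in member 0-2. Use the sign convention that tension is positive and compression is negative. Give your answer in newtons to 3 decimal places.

558.555

N=3 nodes, M=3 members, R=3 reactions → 2N=6, M+R=6
member 0 (0-1): L=2.1868, (cx,cy)=(0.5853,0.8108)
member 1 (0-2): L=2.6000, (cx,cy)=(1.0000,0.0000)
member 2 (1-2): L=2.2104, (cx,cy)=(0.5972,-0.8021)
solve A·x = −loads:
  F[0-1] = +499.4785 N (tension)
  F[0-2] = +558.5551 N (tension)
  F[1-2] = -935.3317 N (compression)
  Rx@0 = -850.9200 N
  Ry@0 = -404.9711 N
  Ry@2 = +750.2411 N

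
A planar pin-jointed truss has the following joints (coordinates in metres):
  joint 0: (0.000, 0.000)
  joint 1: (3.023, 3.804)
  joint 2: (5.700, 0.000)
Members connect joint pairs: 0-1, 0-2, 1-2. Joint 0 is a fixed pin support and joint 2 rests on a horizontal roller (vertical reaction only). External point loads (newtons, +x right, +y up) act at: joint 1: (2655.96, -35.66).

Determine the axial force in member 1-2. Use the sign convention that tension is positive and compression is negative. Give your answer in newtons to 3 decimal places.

N=3 nodes, M=3 members, R=3 reactions → 2N=6, M+R=6
member 0 (0-1): L=4.8589, (cx,cy)=(0.6222,0.7829)
member 1 (0-2): L=5.7000, (cx,cy)=(1.0000,0.0000)
member 2 (1-2): L=4.6515, (cx,cy)=(0.5755,-0.8178)
solve A·x = −loads:
  F[0-1] = +2242.6525 N (tension)
  F[0-2] = +1260.6785 N (tension)
  F[1-2] = -2190.5438 N (compression)
  Rx@0 = -2655.9600 N
  Ry@0 = -1755.7561 N
  Ry@2 = +1791.4161 N

-2190.544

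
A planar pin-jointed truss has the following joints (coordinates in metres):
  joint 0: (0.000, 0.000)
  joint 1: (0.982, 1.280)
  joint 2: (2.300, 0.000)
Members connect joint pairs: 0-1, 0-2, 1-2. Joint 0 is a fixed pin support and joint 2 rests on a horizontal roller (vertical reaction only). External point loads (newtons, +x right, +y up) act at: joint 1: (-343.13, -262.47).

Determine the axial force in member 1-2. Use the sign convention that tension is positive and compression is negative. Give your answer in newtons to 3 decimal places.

N=3 nodes, M=3 members, R=3 reactions → 2N=6, M+R=6
member 0 (0-1): L=1.6133, (cx,cy)=(0.6087,0.7934)
member 1 (0-2): L=2.3000, (cx,cy)=(1.0000,0.0000)
member 2 (1-2): L=1.8373, (cx,cy)=(0.7174,-0.6967)
solve A·x = −loads:
  F[0-1] = -430.2535 N (compression)
  F[0-2] = -81.2383 N (compression)
  F[1-2] = +113.2441 N (tension)
  Rx@0 = +343.1300 N
  Ry@0 = +341.3660 N
  Ry@2 = -78.8960 N

113.244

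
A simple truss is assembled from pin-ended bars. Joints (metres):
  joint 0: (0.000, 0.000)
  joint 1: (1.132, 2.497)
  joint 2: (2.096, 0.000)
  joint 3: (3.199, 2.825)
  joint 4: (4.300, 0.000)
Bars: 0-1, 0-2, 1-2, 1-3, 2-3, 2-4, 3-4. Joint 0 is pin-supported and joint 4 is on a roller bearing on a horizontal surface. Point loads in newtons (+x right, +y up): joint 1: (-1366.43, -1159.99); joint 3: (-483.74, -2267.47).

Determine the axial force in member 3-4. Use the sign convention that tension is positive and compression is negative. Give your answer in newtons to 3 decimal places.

-945.521

N=5 nodes, M=7 members, R=3 reactions → 2N=10, M+R=10
member 0 (0-1): L=2.7416, (cx,cy)=(0.4129,0.9108)
member 1 (0-2): L=2.0960, (cx,cy)=(1.0000,0.0000)
member 2 (1-2): L=2.6766, (cx,cy)=(0.3602,-0.9329)
member 3 (1-3): L=2.0929, (cx,cy)=(0.9876,0.1567)
member 4 (2-3): L=3.0327, (cx,cy)=(0.3637,0.9315)
member 5 (2-4): L=2.2040, (cx,cy)=(1.0000,0.0000)
member 6 (3-4): L=3.0320, (cx,cy)=(0.3631,-0.9317)
solve A·x = −loads:
  F[0-1] = -2795.9411 N (compression)
  F[0-2] = -695.7375 N (compression)
  F[1-2] = +1434.4151 N (tension)
  F[1-3] = -308.4263 N (compression)
  F[2-3] = -1436.5360 N (compression)
  F[2-4] = +343.3474 N (tension)
  F[3-4] = -945.5205 N (compression)
  Rx@0 = +1850.1700 N
  Ry@0 = +2546.4823 N
  Ry@4 = +880.9777 N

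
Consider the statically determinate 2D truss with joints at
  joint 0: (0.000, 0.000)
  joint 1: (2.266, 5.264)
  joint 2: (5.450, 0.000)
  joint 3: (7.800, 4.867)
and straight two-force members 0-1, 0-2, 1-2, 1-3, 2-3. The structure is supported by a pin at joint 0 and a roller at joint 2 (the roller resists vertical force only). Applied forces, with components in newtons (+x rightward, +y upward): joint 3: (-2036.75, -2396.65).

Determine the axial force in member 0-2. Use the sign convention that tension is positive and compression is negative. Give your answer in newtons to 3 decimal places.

-1698.634

N=4 nodes, M=5 members, R=3 reactions → 2N=8, M+R=8
member 0 (0-1): L=5.7310, (cx,cy)=(0.3954,0.9185)
member 1 (0-2): L=5.4500, (cx,cy)=(1.0000,0.0000)
member 2 (1-2): L=6.1520, (cx,cy)=(0.5176,-0.8557)
member 3 (1-3): L=5.5482, (cx,cy)=(0.9974,-0.0716)
member 4 (2-3): L=5.4046, (cx,cy)=(0.4348,0.9005)
solve A·x = −loads:
  F[0-1] = -855.1395 N (compression)
  F[0-2] = -1698.6339 N (compression)
  F[1-2] = +989.2349 N (tension)
  F[1-3] = -852.2815 N (compression)
  F[2-3] = -2729.1232 N (compression)
  Rx@0 = +2036.7500 N
  Ry@0 = +785.4559 N
  Ry@2 = +1611.1941 N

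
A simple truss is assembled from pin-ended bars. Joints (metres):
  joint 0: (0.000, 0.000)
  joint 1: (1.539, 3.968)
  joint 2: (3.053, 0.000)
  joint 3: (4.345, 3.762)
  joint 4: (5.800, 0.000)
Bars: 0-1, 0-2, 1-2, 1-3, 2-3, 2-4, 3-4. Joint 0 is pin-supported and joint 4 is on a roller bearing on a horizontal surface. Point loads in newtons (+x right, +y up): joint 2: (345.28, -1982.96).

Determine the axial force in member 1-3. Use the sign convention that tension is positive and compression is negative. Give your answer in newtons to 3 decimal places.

-745.428

N=5 nodes, M=7 members, R=3 reactions → 2N=10, M+R=10
member 0 (0-1): L=4.2560, (cx,cy)=(0.3616,0.9323)
member 1 (0-2): L=3.0530, (cx,cy)=(1.0000,0.0000)
member 2 (1-2): L=4.2470, (cx,cy)=(0.3565,-0.9343)
member 3 (1-3): L=2.8136, (cx,cy)=(0.9973,-0.0732)
member 4 (2-3): L=3.9777, (cx,cy)=(0.3248,0.9458)
member 5 (2-4): L=2.7470, (cx,cy)=(1.0000,0.0000)
member 6 (3-4): L=4.0336, (cx,cy)=(0.3607,-0.9327)
solve A·x = −loads:
  F[0-1] = -1007.3368 N (compression)
  F[0-2] = +709.5401 N (tension)
  F[1-2] = +1063.6281 N (tension)
  F[1-3] = -745.4281 N (compression)
  F[2-3] = +1045.9227 N (tension)
  F[2-4] = +403.6983 N (tension)
  F[3-4] = -1119.1372 N (compression)
  Rx@0 = -345.2800 N
  Ry@0 = +939.1709 N
  Ry@4 = +1043.7891 N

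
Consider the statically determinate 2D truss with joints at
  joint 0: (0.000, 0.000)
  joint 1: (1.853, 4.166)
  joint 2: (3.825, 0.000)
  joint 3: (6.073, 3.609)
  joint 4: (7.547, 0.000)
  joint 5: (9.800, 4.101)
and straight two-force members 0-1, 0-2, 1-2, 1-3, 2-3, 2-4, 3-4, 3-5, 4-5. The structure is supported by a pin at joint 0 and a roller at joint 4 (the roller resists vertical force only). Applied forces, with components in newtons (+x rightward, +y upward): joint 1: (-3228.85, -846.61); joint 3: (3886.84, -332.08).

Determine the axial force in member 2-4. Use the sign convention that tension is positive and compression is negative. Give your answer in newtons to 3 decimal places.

N=6 nodes, M=9 members, R=3 reactions → 2N=12, M+R=12
member 0 (0-1): L=4.5595, (cx,cy)=(0.4064,0.9137)
member 1 (0-2): L=3.8250, (cx,cy)=(1.0000,0.0000)
member 2 (1-2): L=4.6092, (cx,cy)=(0.4278,-0.9039)
member 3 (1-3): L=4.2566, (cx,cy)=(0.9914,-0.1309)
member 4 (2-3): L=4.2519, (cx,cy)=(0.5287,0.8488)
member 5 (2-4): L=3.7220, (cx,cy)=(1.0000,0.0000)
member 6 (3-4): L=3.8984, (cx,cy)=(0.3781,-0.9258)
member 7 (3-5): L=3.7593, (cx,cy)=(0.9914,0.1309)
member 8 (4-5): L=4.6791, (cx,cy)=(0.4815,0.8764)
solve A·x = −loads:
  F[0-1] = -686.5006 N (compression)
  F[0-2] = +936.9859 N (tension)
  F[1-2] = -718.3440 N (compression)
  F[1-3] = +3285.4432 N (tension)
  F[2-3] = +764.9324 N (tension)
  F[2-4] = +225.2204 N (tension)
  F[3-4] = -595.6582 N (compression)
  F[3-5] = -0.0000 N (compression)
  F[4-5] = +0.0000 N (tension)
  Rx@0 = -657.9900 N
  Ry@0 = +627.2515 N
  Ry@4 = +551.4385 N

225.220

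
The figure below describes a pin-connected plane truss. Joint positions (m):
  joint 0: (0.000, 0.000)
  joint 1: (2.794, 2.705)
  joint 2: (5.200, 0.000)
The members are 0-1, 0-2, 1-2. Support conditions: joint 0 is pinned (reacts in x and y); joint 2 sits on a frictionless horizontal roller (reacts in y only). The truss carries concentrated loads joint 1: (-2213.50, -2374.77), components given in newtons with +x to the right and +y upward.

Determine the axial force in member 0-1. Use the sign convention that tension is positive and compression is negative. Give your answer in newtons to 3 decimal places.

-3235.087

N=3 nodes, M=3 members, R=3 reactions → 2N=6, M+R=6
member 0 (0-1): L=3.8889, (cx,cy)=(0.7185,0.6956)
member 1 (0-2): L=5.2000, (cx,cy)=(1.0000,0.0000)
member 2 (1-2): L=3.6202, (cx,cy)=(0.6646,-0.7472)
solve A·x = −loads:
  F[0-1] = -3235.0866 N (compression)
  F[0-2] = +110.7707 N (tension)
  F[1-2] = -166.6718 N (compression)
  Rx@0 = +2213.5000 N
  Ry@0 = +2250.2335 N
  Ry@2 = +124.5365 N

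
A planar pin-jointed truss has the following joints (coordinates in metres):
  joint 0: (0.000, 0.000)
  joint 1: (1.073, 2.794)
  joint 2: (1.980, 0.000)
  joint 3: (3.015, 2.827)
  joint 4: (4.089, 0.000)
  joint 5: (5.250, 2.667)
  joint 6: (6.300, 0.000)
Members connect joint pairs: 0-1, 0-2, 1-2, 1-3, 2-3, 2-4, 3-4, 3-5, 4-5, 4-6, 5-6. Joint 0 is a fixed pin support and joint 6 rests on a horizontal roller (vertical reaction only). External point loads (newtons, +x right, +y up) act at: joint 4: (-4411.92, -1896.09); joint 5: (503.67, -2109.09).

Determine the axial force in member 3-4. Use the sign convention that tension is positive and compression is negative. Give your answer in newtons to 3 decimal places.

951.295

N=7 nodes, M=11 members, R=3 reactions → 2N=14, M+R=14
member 0 (0-1): L=2.9930, (cx,cy)=(0.3585,0.9335)
member 1 (0-2): L=1.9800, (cx,cy)=(1.0000,0.0000)
member 2 (1-2): L=2.9375, (cx,cy)=(0.3088,-0.9511)
member 3 (1-3): L=1.9423, (cx,cy)=(0.9999,0.0170)
member 4 (2-3): L=3.0105, (cx,cy)=(0.3438,0.9390)
member 5 (2-4): L=2.1090, (cx,cy)=(1.0000,0.0000)
member 6 (3-4): L=3.0241, (cx,cy)=(0.3551,-0.9348)
member 7 (3-5): L=2.2407, (cx,cy)=(0.9974,-0.0714)
member 8 (4-5): L=2.9087, (cx,cy)=(0.3991,0.9169)
member 9 (4-6): L=2.2110, (cx,cy)=(1.0000,0.0000)
member 10 (5-6): L=2.8662, (cx,cy)=(0.3663,-0.9305)
solve A·x = −loads:
  F[0-1] = -860.9634 N (compression)
  F[0-2] = -3599.5870 N (compression)
  F[1-2] = +834.9004 N (tension)
  F[1-3] = -566.5309 N (compression)
  F[2-3] = -845.6538 N (compression)
  F[2-4] = -3051.0685 N (compression)
  F[3-4] = +951.2949 N (tension)
  F[3-5] = -1198.0851 N (compression)
  F[4-5] = +1098.0689 N (tension)
  F[4-6] = +1260.4126 N (tension)
  F[5-6] = -3440.6263 N (compression)
  Rx@0 = +3908.2500 N
  Ry@0 = +803.7320 N
  Ry@6 = +3201.4480 N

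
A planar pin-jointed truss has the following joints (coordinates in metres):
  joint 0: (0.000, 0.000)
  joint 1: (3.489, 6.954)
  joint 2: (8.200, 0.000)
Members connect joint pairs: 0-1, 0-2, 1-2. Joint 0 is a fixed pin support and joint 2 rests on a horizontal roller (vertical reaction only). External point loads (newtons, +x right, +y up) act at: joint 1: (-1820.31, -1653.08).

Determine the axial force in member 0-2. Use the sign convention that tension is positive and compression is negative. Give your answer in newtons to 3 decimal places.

-569.294

N=3 nodes, M=3 members, R=3 reactions → 2N=6, M+R=6
member 0 (0-1): L=7.7802, (cx,cy)=(0.4484,0.8938)
member 1 (0-2): L=8.2000, (cx,cy)=(1.0000,0.0000)
member 2 (1-2): L=8.3995, (cx,cy)=(0.5609,-0.8279)
solve A·x = −loads:
  F[0-1] = -2789.6622 N (compression)
  F[0-2] = -569.2941 N (compression)
  F[1-2] = +1015.0260 N (tension)
  Rx@0 = +1820.3100 N
  Ry@0 = +2493.4263 N
  Ry@2 = -840.3463 N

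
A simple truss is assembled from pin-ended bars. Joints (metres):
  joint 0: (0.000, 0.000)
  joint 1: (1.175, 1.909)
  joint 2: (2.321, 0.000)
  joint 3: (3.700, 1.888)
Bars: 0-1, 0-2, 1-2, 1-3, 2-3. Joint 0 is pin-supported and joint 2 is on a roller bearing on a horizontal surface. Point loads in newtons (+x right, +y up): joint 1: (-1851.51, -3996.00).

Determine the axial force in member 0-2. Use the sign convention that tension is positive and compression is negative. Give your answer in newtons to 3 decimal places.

N=4 nodes, M=5 members, R=3 reactions → 2N=8, M+R=8
member 0 (0-1): L=2.2416, (cx,cy)=(0.5242,0.8516)
member 1 (0-2): L=2.3210, (cx,cy)=(1.0000,0.0000)
member 2 (1-2): L=2.2266, (cx,cy)=(0.5147,-0.8574)
member 3 (1-3): L=2.5251, (cx,cy)=(1.0000,-0.0083)
member 4 (2-3): L=2.3380, (cx,cy)=(0.5898,0.8075)
solve A·x = −loads:
  F[0-1] = -4105.0188 N (compression)
  F[0-2] = +300.2263 N (tension)
  F[1-2] = -583.3104 N (compression)
  F[1-3] = +0.0000 N (tension)
  F[2-3] = -0.0000 N (compression)
  Rx@0 = +1851.5100 N
  Ry@0 = +3495.8848 N
  Ry@2 = +500.1152 N

300.226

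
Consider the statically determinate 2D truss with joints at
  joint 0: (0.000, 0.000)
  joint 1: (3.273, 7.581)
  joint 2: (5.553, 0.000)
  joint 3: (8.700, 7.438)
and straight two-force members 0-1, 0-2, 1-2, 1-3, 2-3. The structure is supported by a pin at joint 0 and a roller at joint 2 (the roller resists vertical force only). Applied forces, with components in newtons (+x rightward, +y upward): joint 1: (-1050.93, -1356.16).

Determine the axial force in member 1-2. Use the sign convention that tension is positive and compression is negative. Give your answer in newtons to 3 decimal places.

663.517

N=4 nodes, M=5 members, R=3 reactions → 2N=8, M+R=8
member 0 (0-1): L=8.2574, (cx,cy)=(0.3964,0.9181)
member 1 (0-2): L=5.5530, (cx,cy)=(1.0000,0.0000)
member 2 (1-2): L=7.9164, (cx,cy)=(0.2880,-0.9576)
member 3 (1-3): L=5.4289, (cx,cy)=(0.9997,-0.0263)
member 4 (2-3): L=8.0764, (cx,cy)=(0.3897,0.9210)
solve A·x = −loads:
  F[0-1] = -2169.2465 N (compression)
  F[0-2] = -191.0984 N (compression)
  F[1-2] = +663.5169 N (tension)
  F[1-3] = -0.0000 N (tension)
  F[2-3] = +0.0000 N (tension)
  Rx@0 = +1050.9300 N
  Ry@0 = +1991.5622 N
  Ry@2 = -635.4022 N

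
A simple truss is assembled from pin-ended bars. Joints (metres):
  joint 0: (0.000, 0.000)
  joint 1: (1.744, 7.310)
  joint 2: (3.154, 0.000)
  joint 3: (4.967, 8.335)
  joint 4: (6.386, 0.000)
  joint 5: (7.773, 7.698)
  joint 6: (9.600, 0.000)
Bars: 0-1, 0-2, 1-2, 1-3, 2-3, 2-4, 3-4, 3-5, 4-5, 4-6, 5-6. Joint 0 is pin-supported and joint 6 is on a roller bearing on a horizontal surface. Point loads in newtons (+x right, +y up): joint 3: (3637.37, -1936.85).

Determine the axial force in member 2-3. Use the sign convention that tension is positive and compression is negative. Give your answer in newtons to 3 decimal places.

N=7 nodes, M=11 members, R=3 reactions → 2N=14, M+R=14
member 0 (0-1): L=7.5152, (cx,cy)=(0.2321,0.9727)
member 1 (0-2): L=3.1540, (cx,cy)=(1.0000,0.0000)
member 2 (1-2): L=7.4447, (cx,cy)=(0.1894,-0.9819)
member 3 (1-3): L=3.3821, (cx,cy)=(0.9530,0.3031)
member 4 (2-3): L=8.5299, (cx,cy)=(0.2125,0.9772)
member 5 (2-4): L=3.2320, (cx,cy)=(1.0000,0.0000)
member 6 (3-4): L=8.4549, (cx,cy)=(0.1678,-0.9858)
member 7 (3-5): L=2.8774, (cx,cy)=(0.9752,-0.2214)
member 8 (4-5): L=7.8220, (cx,cy)=(0.1773,0.9842)
member 9 (4-6): L=3.2140, (cx,cy)=(1.0000,0.0000)
member 10 (5-6): L=7.9118, (cx,cy)=(0.2309,-0.9730)
solve A·x = −loads:
  F[0-1] = +2285.7384 N (tension)
  F[0-2] = +3106.9318 N (tension)
  F[1-2] = -1971.5756 N (compression)
  F[1-3] = +948.4526 N (tension)
  F[2-3] = +1981.1594 N (tension)
  F[2-4] = +2312.4361 N (tension)
  F[3-4] = -3835.7854 N (compression)
  F[3-5] = -1711.1293 N (compression)
  F[4-5] = +3842.2661 N (tension)
  F[4-6] = +987.3558 N (tension)
  F[5-6] = -4275.7505 N (compression)
  Rx@0 = -3637.3700 N
  Ry@0 = -2223.3388 N
  Ry@6 = +4160.1888 N

1981.159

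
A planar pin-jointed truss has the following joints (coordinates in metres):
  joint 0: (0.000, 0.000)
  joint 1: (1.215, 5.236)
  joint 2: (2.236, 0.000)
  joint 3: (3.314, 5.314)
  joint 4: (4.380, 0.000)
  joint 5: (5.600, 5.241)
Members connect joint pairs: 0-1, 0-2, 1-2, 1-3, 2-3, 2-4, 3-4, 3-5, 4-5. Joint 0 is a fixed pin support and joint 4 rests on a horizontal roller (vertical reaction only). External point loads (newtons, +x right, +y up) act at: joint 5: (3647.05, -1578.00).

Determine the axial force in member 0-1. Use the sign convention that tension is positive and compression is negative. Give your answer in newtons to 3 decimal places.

N=6 nodes, M=9 members, R=3 reactions → 2N=12, M+R=12
member 0 (0-1): L=5.3751, (cx,cy)=(0.2260,0.9741)
member 1 (0-2): L=2.2360, (cx,cy)=(1.0000,0.0000)
member 2 (1-2): L=5.3346, (cx,cy)=(0.1914,-0.9815)
member 3 (1-3): L=2.1004, (cx,cy)=(0.9993,0.0371)
member 4 (2-3): L=5.4222, (cx,cy)=(0.1988,0.9800)
member 5 (2-4): L=2.1440, (cx,cy)=(1.0000,0.0000)
member 6 (3-4): L=5.4199, (cx,cy)=(0.1967,-0.9805)
member 7 (3-5): L=2.2872, (cx,cy)=(0.9995,-0.0319)
member 8 (4-5): L=5.3811, (cx,cy)=(0.2267,0.9740)
solve A·x = −loads:
  F[0-1] = +4931.1335 N (tension)
  F[0-2] = +2532.4095 N (tension)
  F[1-2] = -4816.8708 N (compression)
  F[1-3] = +2037.9540 N (tension)
  F[2-3] = +4824.1248 N (tension)
  F[2-4] = +651.4133 N (tension)
  F[3-4] = -5028.9829 N (compression)
  F[3-5] = +3986.7874 N (tension)
  F[4-5] = -1489.5399 N (compression)
  Rx@0 = -3647.0500 N
  Ry@0 = -4803.5043 N
  Ry@4 = +6381.5043 N

4931.133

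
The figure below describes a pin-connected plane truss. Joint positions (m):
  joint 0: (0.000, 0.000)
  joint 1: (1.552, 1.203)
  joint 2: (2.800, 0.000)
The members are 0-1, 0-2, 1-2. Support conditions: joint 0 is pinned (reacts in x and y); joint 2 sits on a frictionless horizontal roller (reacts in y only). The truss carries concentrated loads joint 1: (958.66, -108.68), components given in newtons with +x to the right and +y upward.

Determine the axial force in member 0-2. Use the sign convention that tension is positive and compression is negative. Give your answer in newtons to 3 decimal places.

489.782

N=3 nodes, M=3 members, R=3 reactions → 2N=6, M+R=6
member 0 (0-1): L=1.9636, (cx,cy)=(0.7904,0.6126)
member 1 (0-2): L=2.8000, (cx,cy)=(1.0000,0.0000)
member 2 (1-2): L=1.7334, (cx,cy)=(0.7200,-0.6940)
solve A·x = −loads:
  F[0-1] = +593.2423 N (tension)
  F[0-2] = +489.7816 N (tension)
  F[1-2] = -680.2826 N (compression)
  Rx@0 = -958.6600 N
  Ry@0 = -363.4412 N
  Ry@2 = +472.1212 N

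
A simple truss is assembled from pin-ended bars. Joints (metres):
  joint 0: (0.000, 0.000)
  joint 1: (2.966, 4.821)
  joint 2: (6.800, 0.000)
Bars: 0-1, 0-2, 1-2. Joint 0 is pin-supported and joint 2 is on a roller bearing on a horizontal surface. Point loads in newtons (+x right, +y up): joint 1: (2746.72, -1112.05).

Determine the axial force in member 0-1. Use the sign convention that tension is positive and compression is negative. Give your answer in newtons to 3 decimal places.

1550.211

N=3 nodes, M=3 members, R=3 reactions → 2N=6, M+R=6
member 0 (0-1): L=5.6603, (cx,cy)=(0.5240,0.8517)
member 1 (0-2): L=6.8000, (cx,cy)=(1.0000,0.0000)
member 2 (1-2): L=6.1597, (cx,cy)=(0.6224,-0.7827)
solve A·x = −loads:
  F[0-1] = +1550.2106 N (tension)
  F[0-2] = +1934.4114 N (tension)
  F[1-2] = -3107.8106 N (compression)
  Rx@0 = -2746.7200 N
  Ry@0 = -1320.3437 N
  Ry@2 = +2432.3937 N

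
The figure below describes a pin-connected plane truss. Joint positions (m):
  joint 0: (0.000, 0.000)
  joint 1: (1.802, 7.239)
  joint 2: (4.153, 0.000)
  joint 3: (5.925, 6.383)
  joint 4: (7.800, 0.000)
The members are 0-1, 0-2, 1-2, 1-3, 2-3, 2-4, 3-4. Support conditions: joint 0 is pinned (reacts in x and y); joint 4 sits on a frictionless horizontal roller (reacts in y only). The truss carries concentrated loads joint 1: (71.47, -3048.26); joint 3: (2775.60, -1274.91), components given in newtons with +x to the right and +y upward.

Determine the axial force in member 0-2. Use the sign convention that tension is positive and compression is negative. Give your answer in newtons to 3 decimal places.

N=5 nodes, M=7 members, R=3 reactions → 2N=10, M+R=10
member 0 (0-1): L=7.4599, (cx,cy)=(0.2416,0.9704)
member 1 (0-2): L=4.1530, (cx,cy)=(1.0000,0.0000)
member 2 (1-2): L=7.6112, (cx,cy)=(0.3089,-0.9511)
member 3 (1-3): L=4.2109, (cx,cy)=(0.9791,-0.2033)
member 4 (2-3): L=6.6244, (cx,cy)=(0.2675,0.9636)
member 5 (2-4): L=3.6470, (cx,cy)=(1.0000,0.0000)
member 6 (3-4): L=6.6527, (cx,cy)=(0.2818,-0.9595)
solve A·x = −loads:
  F[0-1] = -322.3529 N (compression)
  F[0-2] = +2924.9368 N (tension)
  F[1-2] = -3049.0905 N (compression)
  F[1-3] = +809.3873 N (tension)
  F[2-3] = +3009.6612 N (tension)
  F[2-4] = +1178.0402 N (tension)
  F[3-4] = -4179.8076 N (compression)
  Rx@0 = -2847.0700 N
  Ry@0 = +312.8069 N
  Ry@4 = +4010.3631 N

2924.937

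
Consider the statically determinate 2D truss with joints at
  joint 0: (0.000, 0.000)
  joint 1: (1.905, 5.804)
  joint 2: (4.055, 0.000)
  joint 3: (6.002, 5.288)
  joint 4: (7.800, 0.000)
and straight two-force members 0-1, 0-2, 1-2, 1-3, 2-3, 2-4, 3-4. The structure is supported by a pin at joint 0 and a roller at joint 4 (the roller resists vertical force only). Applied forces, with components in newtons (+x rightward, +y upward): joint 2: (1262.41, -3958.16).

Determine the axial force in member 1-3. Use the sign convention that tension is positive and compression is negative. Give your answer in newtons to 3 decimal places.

-1403.722

N=5 nodes, M=7 members, R=3 reactions → 2N=10, M+R=10
member 0 (0-1): L=6.1086, (cx,cy)=(0.3119,0.9501)
member 1 (0-2): L=4.0550, (cx,cy)=(1.0000,0.0000)
member 2 (1-2): L=6.1894, (cx,cy)=(0.3474,-0.9377)
member 3 (1-3): L=4.1294, (cx,cy)=(0.9922,-0.1250)
member 4 (2-3): L=5.6350, (cx,cy)=(0.3455,0.9384)
member 5 (2-4): L=3.7450, (cx,cy)=(1.0000,0.0000)
member 6 (3-4): L=5.5853, (cx,cy)=(0.3219,-0.9468)
solve A·x = −loads:
  F[0-1] = -2000.1725 N (compression)
  F[0-2] = +1886.1709 N (tension)
  F[1-2] = +2213.6789 N (tension)
  F[1-3] = -1403.7223 N (compression)
  F[2-3] = +2005.8641 N (tension)
  F[2-4] = +699.6613 N (tension)
  F[3-4] = -2173.4310 N (compression)
  Rx@0 = -1262.4100 N
  Ry@0 = +1900.4243 N
  Ry@4 = +2057.7357 N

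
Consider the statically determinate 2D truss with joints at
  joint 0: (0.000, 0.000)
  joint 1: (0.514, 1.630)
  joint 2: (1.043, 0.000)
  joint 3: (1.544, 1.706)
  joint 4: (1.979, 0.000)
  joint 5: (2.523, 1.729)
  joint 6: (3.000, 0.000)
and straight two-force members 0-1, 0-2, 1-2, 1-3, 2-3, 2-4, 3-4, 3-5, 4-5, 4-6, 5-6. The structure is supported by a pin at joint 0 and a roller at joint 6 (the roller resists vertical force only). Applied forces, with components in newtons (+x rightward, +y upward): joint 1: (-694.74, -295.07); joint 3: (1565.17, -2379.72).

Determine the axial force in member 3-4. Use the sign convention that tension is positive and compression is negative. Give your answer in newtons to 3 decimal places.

N=7 nodes, M=11 members, R=3 reactions → 2N=14, M+R=14
member 0 (0-1): L=1.7091, (cx,cy)=(0.3007,0.9537)
member 1 (0-2): L=1.0430, (cx,cy)=(1.0000,0.0000)
member 2 (1-2): L=1.7137, (cx,cy)=(0.3087,-0.9512)
member 3 (1-3): L=1.0328, (cx,cy)=(0.9973,0.0736)
member 4 (2-3): L=1.7780, (cx,cy)=(0.2818,0.9595)
member 5 (2-4): L=0.9360, (cx,cy)=(1.0000,0.0000)
member 6 (3-4): L=1.7606, (cx,cy)=(0.2471,-0.9690)
member 7 (3-5): L=0.9793, (cx,cy)=(0.9997,0.0235)
member 8 (4-5): L=1.8126, (cx,cy)=(0.3001,0.9539)
member 9 (4-6): L=1.0210, (cx,cy)=(1.0000,0.0000)
member 10 (5-6): L=1.7936, (cx,cy)=(0.2659,-0.9640)
solve A·x = −loads:
  F[0-1] = -929.9377 N (compression)
  F[0-2] = +1150.0988 N (tension)
  F[1-2] = +639.0992 N (tension)
  F[1-3] = +218.3796 N (tension)
  F[2-3] = -633.5579 N (compression)
  F[2-4] = +1525.9004 N (tension)
  F[3-4] = -1870.8966 N (compression)
  F[3-5] = -1063.9385 N (compression)
  F[4-5] = +1900.5064 N (tension)
  F[4-6] = +493.2501 N (tension)
  F[5-6] = -1854.6943 N (compression)
  Rx@0 = -870.4300 N
  Ry@0 = +886.8875 N
  Ry@6 = +1787.9025 N

-1870.897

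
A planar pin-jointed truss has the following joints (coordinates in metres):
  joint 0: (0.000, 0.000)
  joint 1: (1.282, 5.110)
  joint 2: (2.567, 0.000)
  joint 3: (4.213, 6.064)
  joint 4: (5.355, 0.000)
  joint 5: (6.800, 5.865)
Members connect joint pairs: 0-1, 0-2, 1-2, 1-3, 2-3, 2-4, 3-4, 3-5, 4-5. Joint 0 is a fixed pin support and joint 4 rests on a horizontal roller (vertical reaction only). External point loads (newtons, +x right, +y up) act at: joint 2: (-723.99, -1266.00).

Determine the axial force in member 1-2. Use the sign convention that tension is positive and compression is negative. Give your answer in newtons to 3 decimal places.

N=6 nodes, M=9 members, R=3 reactions → 2N=12, M+R=12
member 0 (0-1): L=5.2684, (cx,cy)=(0.2433,0.9699)
member 1 (0-2): L=2.5670, (cx,cy)=(1.0000,0.0000)
member 2 (1-2): L=5.2691, (cx,cy)=(0.2439,-0.9698)
member 3 (1-3): L=3.0823, (cx,cy)=(0.9509,0.3095)
member 4 (2-3): L=6.2834, (cx,cy)=(0.2620,0.9651)
member 5 (2-4): L=2.7880, (cx,cy)=(1.0000,0.0000)
member 6 (3-4): L=6.1706, (cx,cy)=(0.1851,-0.9827)
member 7 (3-5): L=2.5946, (cx,cy)=(0.9971,-0.0767)
member 8 (4-5): L=6.0404, (cx,cy)=(0.2392,0.9710)
solve A·x = −loads:
  F[0-1] = -679.5503 N (compression)
  F[0-2] = -558.6286 N (compression)
  F[1-2] = +576.9251 N (tension)
  F[1-3] = -321.8631 N (compression)
  F[2-3] = +732.0584 N (tension)
  F[2-4] = +114.2897 N (tension)
  F[3-4] = -617.5442 N (compression)
  F[3-5] = -0.0000 N (tension)
  F[4-5] = +0.0000 N (tension)
  Rx@0 = +723.9900 N
  Ry@0 = +659.1238 N
  Ry@4 = +606.8762 N

576.925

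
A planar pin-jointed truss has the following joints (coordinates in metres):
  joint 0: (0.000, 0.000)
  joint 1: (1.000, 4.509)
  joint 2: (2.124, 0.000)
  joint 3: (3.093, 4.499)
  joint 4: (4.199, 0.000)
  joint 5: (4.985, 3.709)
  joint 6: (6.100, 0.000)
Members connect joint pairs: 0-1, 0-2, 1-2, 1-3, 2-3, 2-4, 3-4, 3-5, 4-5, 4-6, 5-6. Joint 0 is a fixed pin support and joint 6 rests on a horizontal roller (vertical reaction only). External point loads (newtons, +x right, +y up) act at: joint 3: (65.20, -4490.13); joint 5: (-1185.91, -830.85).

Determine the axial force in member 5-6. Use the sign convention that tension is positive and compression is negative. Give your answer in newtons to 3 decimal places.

N=7 nodes, M=11 members, R=3 reactions → 2N=14, M+R=14
member 0 (0-1): L=4.6186, (cx,cy)=(0.2165,0.9763)
member 1 (0-2): L=2.1240, (cx,cy)=(1.0000,0.0000)
member 2 (1-2): L=4.6470, (cx,cy)=(0.2419,-0.9703)
member 3 (1-3): L=2.0930, (cx,cy)=(1.0000,-0.0048)
member 4 (2-3): L=4.6022, (cx,cy)=(0.2106,0.9776)
member 5 (2-4): L=2.0750, (cx,cy)=(1.0000,0.0000)
member 6 (3-4): L=4.6330, (cx,cy)=(0.2387,-0.9711)
member 7 (3-5): L=2.0503, (cx,cy)=(0.9228,-0.3853)
member 8 (4-5): L=3.7914, (cx,cy)=(0.2073,0.9783)
member 9 (4-6): L=1.9010, (cx,cy)=(1.0000,0.0000)
member 10 (5-6): L=3.8730, (cx,cy)=(0.2879,-0.9577)
solve A·x = −loads:
  F[0-1] = -3112.0891 N (compression)
  F[0-2] = -446.8874 N (compression)
  F[1-2] = +3138.2984 N (tension)
  F[1-3] = -1432.9222 N (compression)
  F[2-3] = -3114.9417 N (compression)
  F[2-4] = +968.0558 N (tension)
  F[3-4] = -634.0088 N (compression)
  F[3-5] = -2170.1757 N (compression)
  F[4-5] = +629.3507 N (tension)
  F[4-6] = +686.2297 N (tension)
  F[5-6] = -2383.6303 N (compression)
  Rx@0 = +1120.7100 N
  Ry@0 = +3038.2662 N
  Ry@6 = +2282.7138 N

-2383.630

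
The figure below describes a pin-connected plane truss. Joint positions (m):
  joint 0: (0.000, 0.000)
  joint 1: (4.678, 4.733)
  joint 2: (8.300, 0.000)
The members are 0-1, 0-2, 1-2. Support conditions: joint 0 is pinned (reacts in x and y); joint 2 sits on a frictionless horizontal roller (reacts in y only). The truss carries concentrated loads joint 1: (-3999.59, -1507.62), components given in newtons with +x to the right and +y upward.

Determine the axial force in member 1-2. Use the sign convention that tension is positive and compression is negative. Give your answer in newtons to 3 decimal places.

1801.959

N=3 nodes, M=3 members, R=3 reactions → 2N=6, M+R=6
member 0 (0-1): L=6.6547, (cx,cy)=(0.7030,0.7112)
member 1 (0-2): L=8.3000, (cx,cy)=(1.0000,0.0000)
member 2 (1-2): L=5.9599, (cx,cy)=(0.6077,-0.7941)
solve A·x = −loads:
  F[0-1] = -4131.7795 N (compression)
  F[0-2] = -1095.1049 N (compression)
  F[1-2] = +1801.9586 N (tension)
  Rx@0 = +3999.5900 N
  Ry@0 = +2938.6336 N
  Ry@2 = -1431.0136 N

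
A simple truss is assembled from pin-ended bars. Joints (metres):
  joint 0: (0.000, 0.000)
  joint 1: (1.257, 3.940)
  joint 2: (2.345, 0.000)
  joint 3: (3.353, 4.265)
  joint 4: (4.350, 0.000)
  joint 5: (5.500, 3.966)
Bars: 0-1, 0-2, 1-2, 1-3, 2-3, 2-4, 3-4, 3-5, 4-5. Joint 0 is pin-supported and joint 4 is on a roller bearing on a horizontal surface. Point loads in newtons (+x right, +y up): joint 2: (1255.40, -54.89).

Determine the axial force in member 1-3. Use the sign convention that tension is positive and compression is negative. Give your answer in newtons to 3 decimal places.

N=6 nodes, M=9 members, R=3 reactions → 2N=12, M+R=12
member 0 (0-1): L=4.1357, (cx,cy)=(0.3039,0.9527)
member 1 (0-2): L=2.3450, (cx,cy)=(1.0000,0.0000)
member 2 (1-2): L=4.0875, (cx,cy)=(0.2662,-0.9639)
member 3 (1-3): L=2.1210, (cx,cy)=(0.9882,0.1532)
member 4 (2-3): L=4.3825, (cx,cy)=(0.2300,0.9732)
member 5 (2-4): L=2.0050, (cx,cy)=(1.0000,0.0000)
member 6 (3-4): L=4.3800, (cx,cy)=(0.2276,-0.9737)
member 7 (3-5): L=2.1677, (cx,cy)=(0.9904,-0.1379)
member 8 (4-5): L=4.1294, (cx,cy)=(0.2785,0.9604)
solve A·x = −loads:
  F[0-1] = -26.5562 N (compression)
  F[0-2] = +1263.4716 N (tension)
  F[1-2] = +23.9240 N (tension)
  F[1-3] = -14.6122 N (compression)
  F[2-3] = +32.7060 N (tension)
  F[2-4] = +6.9171 N (tension)
  F[3-4] = -30.3879 N (compression)
  F[3-5] = +0.0000 N (tension)
  F[4-5] = -0.0000 N (compression)
  Rx@0 = -1255.4000 N
  Ry@0 = +25.2999 N
  Ry@4 = +29.5901 N

-14.612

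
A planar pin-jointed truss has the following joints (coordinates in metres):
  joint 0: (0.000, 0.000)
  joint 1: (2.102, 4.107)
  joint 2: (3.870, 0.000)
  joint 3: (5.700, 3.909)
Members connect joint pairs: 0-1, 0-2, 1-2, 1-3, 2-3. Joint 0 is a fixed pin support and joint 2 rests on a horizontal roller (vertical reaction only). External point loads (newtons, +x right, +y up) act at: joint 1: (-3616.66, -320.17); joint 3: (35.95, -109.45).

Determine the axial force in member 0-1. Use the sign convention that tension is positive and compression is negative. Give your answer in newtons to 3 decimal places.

N=4 nodes, M=5 members, R=3 reactions → 2N=8, M+R=8
member 0 (0-1): L=4.6137, (cx,cy)=(0.4556,0.8902)
member 1 (0-2): L=3.8700, (cx,cy)=(1.0000,0.0000)
member 2 (1-2): L=4.4714, (cx,cy)=(0.3954,-0.9185)
member 3 (1-3): L=3.6034, (cx,cy)=(0.9985,-0.0549)
member 4 (2-3): L=4.3162, (cx,cy)=(0.4240,0.9057)
solve A·x = −loads:
  F[0-1] = -4377.0187 N (compression)
  F[0-2] = -1586.5244 N (compression)
  F[1-2] = +3888.3717 N (tension)
  F[1-3] = +85.1279 N (tension)
  F[2-3] = -115.6853 N (compression)
  Rx@0 = +3580.7100 N
  Ry@0 = +3896.3465 N
  Ry@2 = -3466.7265 N

-4377.019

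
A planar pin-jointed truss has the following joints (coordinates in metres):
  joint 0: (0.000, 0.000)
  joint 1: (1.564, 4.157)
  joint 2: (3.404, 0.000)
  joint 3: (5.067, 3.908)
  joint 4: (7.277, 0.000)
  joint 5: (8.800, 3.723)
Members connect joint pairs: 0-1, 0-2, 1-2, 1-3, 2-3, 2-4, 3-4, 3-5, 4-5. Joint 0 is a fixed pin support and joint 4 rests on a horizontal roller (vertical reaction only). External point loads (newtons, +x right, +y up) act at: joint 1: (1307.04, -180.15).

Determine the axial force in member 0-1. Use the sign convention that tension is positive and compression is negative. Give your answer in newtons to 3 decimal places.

N=6 nodes, M=9 members, R=3 reactions → 2N=12, M+R=12
member 0 (0-1): L=4.4415, (cx,cy)=(0.3521,0.9359)
member 1 (0-2): L=3.4040, (cx,cy)=(1.0000,0.0000)
member 2 (1-2): L=4.5460, (cx,cy)=(0.4048,-0.9144)
member 3 (1-3): L=3.5118, (cx,cy)=(0.9975,-0.0709)
member 4 (2-3): L=4.2471, (cx,cy)=(0.3916,0.9202)
member 5 (2-4): L=3.8730, (cx,cy)=(1.0000,0.0000)
member 6 (3-4): L=4.4896, (cx,cy)=(0.4922,-0.8705)
member 7 (3-5): L=3.7376, (cx,cy)=(0.9988,-0.0495)
member 8 (4-5): L=4.0225, (cx,cy)=(0.3786,0.9256)
solve A·x = −loads:
  F[0-1] = +646.6350 N (tension)
  F[0-2] = +1079.3373 N (tension)
  F[1-2] = -800.1363 N (compression)
  F[1-3] = -757.3882 N (compression)
  F[2-3] = +795.1575 N (tension)
  F[2-4] = +444.1306 N (tension)
  F[3-4] = -902.2495 N (compression)
  F[3-5] = -0.0000 N (tension)
  F[4-5] = +0.0000 N (tension)
  Rx@0 = -1307.0400 N
  Ry@0 = -605.2176 N
  Ry@4 = +785.3676 N

646.635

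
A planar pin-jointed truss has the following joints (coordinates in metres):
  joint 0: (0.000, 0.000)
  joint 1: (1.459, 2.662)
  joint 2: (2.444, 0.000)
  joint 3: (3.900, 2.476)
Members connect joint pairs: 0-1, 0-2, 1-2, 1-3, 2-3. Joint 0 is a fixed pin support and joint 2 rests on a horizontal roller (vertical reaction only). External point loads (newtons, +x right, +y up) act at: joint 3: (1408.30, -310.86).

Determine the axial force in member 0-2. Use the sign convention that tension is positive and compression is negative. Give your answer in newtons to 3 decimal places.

N=4 nodes, M=5 members, R=3 reactions → 2N=8, M+R=8
member 0 (0-1): L=3.0356, (cx,cy)=(0.4806,0.8769)
member 1 (0-2): L=2.4440, (cx,cy)=(1.0000,0.0000)
member 2 (1-2): L=2.8384, (cx,cy)=(0.3470,-0.9379)
member 3 (1-3): L=2.4481, (cx,cy)=(0.9971,-0.0760)
member 4 (2-3): L=2.8724, (cx,cy)=(0.5069,0.8620)
solve A·x = −loads:
  F[0-1] = +1838.1659 N (tension)
  F[0-2] = +524.8254 N (tension)
  F[1-2] = -1842.4726 N (compression)
  F[1-3] = +1527.2778 N (tension)
  F[2-3] = -226.0083 N (compression)
  Rx@0 = -1408.3000 N
  Ry@0 = -1611.9325 N
  Ry@2 = +1922.7925 N

524.825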